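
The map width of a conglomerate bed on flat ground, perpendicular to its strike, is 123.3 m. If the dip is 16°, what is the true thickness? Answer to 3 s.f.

34.0 m

True thickness t = w · sin(dip) = 123.3 × sin 16°
t = 123.3 × 0.2756 = 33.986 m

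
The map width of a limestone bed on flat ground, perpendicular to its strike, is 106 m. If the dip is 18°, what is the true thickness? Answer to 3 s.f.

32.8 m

True thickness t = w · sin(dip) = 106 × sin 18°
t = 106 × 0.3090 = 32.756 m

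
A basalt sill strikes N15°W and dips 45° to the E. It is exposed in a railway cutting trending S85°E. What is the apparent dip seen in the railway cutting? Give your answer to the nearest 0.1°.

43.2°

Angle between strike (N15°W) and section (S85°E): β = 70°.
tan α = tan 45° × sin 70° = 1.0000 × 0.9397 = 0.9397
apparent dip = arctan 0.9397 = 43.22°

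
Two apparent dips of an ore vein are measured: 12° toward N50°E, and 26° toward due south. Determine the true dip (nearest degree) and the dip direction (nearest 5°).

The two traces are lines in the plane: v₁ = (sin 50°·cos 12°, cos 50°·cos 12°, −sin 12°), v₂ = (sin 180°·cos 26°, cos 180°·cos 26°, −sin 26°).
The plane normal is n = v₁ × v₂ ∝ (0.462, -0.328, 0.673).
tan δ = √(n_x²+n_y²)/n_z = 0.567/0.673, so δ = 40.1°.
The horizontal component of n points toward azimuth atan2(n_x, n_y) = 125°, the dip direction.

true dip 40°, dip direction 125°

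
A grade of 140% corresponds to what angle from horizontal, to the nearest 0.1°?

54.5°

tan θ = 140/100 = 1.4000
θ = arctan(1.4000) = 54.46°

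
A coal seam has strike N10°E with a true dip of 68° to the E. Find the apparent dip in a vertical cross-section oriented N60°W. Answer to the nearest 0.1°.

66.7°

The strike is N10°E and the section trends N60°W; the acute angle between them is β = 70°.
tan α = tan 68° × sin 70° = 2.4751 × 0.9397 = 2.3258
α = arctan(2.3258) = 66.73°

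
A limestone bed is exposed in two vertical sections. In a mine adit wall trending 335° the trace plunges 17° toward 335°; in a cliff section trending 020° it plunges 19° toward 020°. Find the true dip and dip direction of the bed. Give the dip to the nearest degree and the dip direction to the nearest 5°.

The two traces are lines in the plane: v₁ = (sin 335°·cos 17°, cos 335°·cos 17°, −sin 17°), v₂ = (sin 20°·cos 19°, cos 20°·cos 19°, −sin 19°).
n = v₁ × v₂ = (0.022, 0.226, 0.639) (taken with n_z > 0).
True dip = arccos(n_z / |n|) = arccos(0.9423) = 19.6°.
Dip direction = azimuth of (n_x, n_y) = atan2(0.022, 0.226) = 6°.

true dip 20°, dip direction 005°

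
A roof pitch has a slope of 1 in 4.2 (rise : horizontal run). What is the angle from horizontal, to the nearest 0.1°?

13.4°

tan θ = 1/4.2 = 0.2381
θ = arctan(0.2381) = 13.39°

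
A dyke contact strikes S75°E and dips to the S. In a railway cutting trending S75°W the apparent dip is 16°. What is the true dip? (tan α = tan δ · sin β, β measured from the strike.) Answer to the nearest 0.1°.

29.8°

The section is 30° from the strike.
tan δ = tan α / sin β = tan 16° / sin 30° = 0.2867 / 0.5000 = 0.5735
true dip = arctan 0.5735 = 29.83°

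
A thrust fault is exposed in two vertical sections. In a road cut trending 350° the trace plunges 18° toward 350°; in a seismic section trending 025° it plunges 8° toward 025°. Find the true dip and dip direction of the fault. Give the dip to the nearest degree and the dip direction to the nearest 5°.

The two traces are lines in the plane: v₁ = (sin 350°·cos 18°, cos 350°·cos 18°, −sin 18°), v₂ = (sin 25°·cos 8°, cos 25°·cos 8°, −sin 8°).
n = v₁ × v₂ = (-0.147, 0.152, 0.540) (taken with n_z > 0).
Dip δ = arctan(|n_h|/n_z) = arctan(0.212/0.540) = 21.4°.
The horizontal component of n points toward azimuth atan2(n_x, n_y) = 316°, the dip direction.

true dip 21°, dip direction 315°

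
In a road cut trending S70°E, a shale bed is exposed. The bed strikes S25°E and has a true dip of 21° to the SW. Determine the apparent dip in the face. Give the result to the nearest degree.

15°

The strike is S25°E and the section trends S70°E; the acute angle between them is β = 45°.
tan(apparent dip) = tan 21° · sin 45° = 0.2714
α = arctan(0.2714) = 15.19°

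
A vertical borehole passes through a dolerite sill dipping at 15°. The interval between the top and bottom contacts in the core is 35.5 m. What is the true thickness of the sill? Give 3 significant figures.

34.3 m

True thickness t = h · cos(dip) = 35.5 × cos 15°
t = 35.5 × 0.9659 = 34.290 m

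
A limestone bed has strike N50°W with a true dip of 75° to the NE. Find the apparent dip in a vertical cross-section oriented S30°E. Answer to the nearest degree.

The strike is N50°W and the section trends S30°E; the acute angle between them is β = 20°.
tan α = tan 75° × sin 20° = 3.7321 × 0.3420 = 1.2764
α = arctan(1.2764) = 51.92°

52°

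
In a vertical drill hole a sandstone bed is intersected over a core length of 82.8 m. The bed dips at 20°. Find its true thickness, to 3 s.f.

True thickness t = h · cos(dip) = 82.8 × cos 20°
t = 82.8 × 0.9397 = 77.807 m

77.8 m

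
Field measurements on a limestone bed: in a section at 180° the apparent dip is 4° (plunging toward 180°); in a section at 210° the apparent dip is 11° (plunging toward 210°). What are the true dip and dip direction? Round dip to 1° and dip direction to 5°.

true dip 15°, dip direction 255°

Represent each trace as a vector plunging at its apparent dip toward its trend (east-north-up frame): v₁ = (0.000, -0.998, -0.070), v₂ = (-0.491, -0.850, -0.191).
Cross product v₁ × v₂ gives the pole to the plane: n ∝ (-0.131, -0.034, 0.490).
True dip = arccos(n_z / |n|) = arccos(0.9638) = 15.5°.
Dip direction = atan2(-0.131, -0.034) = 255° (azimuth of n's horizontal projection).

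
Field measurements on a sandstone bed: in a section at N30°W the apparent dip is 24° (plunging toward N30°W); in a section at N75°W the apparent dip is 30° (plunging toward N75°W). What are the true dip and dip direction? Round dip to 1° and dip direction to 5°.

true dip 30°, dip direction 290°

Each apparent-dip line lies in the plane. As unit vectors (x east, y north, z up), v₁ plunges 24°→N30°W and v₂ plunges 30°→N75°W.
Cross product v₁ × v₂ gives the pole to the plane: n ∝ (-0.304, 0.112, 0.559).
tan δ = √(n_x²+n_y²)/n_z = 0.324/0.559, so δ = 30.1°.
Dip direction = azimuth of (n_x, n_y) = atan2(-0.304, 0.112) = 290°.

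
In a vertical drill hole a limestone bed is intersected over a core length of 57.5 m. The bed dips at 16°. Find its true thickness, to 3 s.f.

55.3 m

True thickness t = h · cos(dip) = 57.5 × cos 16°
t = 57.5 × 0.9613 = 55.273 m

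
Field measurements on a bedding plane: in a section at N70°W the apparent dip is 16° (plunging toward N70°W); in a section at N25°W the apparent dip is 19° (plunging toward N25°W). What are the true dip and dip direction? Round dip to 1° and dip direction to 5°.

The two traces are lines in the plane: v₁ = (sin 290°·cos 16°, cos 290°·cos 16°, −sin 16°), v₂ = (sin 335°·cos 19°, cos 335°·cos 19°, −sin 19°).
Cross product v₁ × v₂ gives the pole to the plane: n ∝ (-0.129, 0.184, 0.643).
Dip δ = arctan(|n_h|/n_z) = arctan(0.225/0.643) = 19.3°.
Dip direction = atan2(-0.129, 0.184) = 325° (azimuth of n's horizontal projection).

true dip 19°, dip direction 325°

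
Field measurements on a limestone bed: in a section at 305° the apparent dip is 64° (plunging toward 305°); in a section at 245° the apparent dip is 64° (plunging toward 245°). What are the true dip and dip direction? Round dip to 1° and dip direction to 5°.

true dip 67°, dip direction 275°

Each apparent-dip line lies in the plane. As unit vectors (x east, y north, z up), v₁ plunges 64°→305° and v₂ plunges 64°→245°.
Cross product v₁ × v₂ gives the pole to the plane: n ∝ (-0.393, 0.034, 0.166).
True dip = arccos(n_z / |n|) = arccos(0.3891) = 67.1°.
Dip direction = azimuth of (n_x, n_y) = atan2(-0.393, 0.034) = 275°.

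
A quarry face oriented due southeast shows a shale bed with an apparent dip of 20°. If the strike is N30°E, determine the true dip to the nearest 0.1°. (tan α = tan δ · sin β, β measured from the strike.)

20.6°

The section is 75° from the strike.
tan(true dip) = tan 20° / sin 75° = 0.3768
δ = arctan(0.3768) = 20.65°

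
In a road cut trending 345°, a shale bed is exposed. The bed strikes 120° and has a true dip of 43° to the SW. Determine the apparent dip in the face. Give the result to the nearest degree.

The section lies 45° from the strike.
tan α = tan 43° × sin 45° = 0.9325 × 0.7071 = 0.6594
α = arctan(0.6594) = 33.40°

33°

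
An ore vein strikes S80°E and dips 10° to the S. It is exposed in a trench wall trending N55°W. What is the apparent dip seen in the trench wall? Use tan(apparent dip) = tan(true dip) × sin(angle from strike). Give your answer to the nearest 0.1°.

The strike is S80°E and the section trends N55°W; the acute angle between them is β = 25°.
tan α = tan 10° × sin 25° = 0.1763 × 0.4226 = 0.0745
apparent dip = arctan 0.0745 = 4.26°

4.3°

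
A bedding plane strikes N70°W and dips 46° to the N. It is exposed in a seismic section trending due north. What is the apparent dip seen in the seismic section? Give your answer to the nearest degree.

44°

Angle between strike (N70°W) and section (due north): β = 70°.
tan(apparent dip) = tan 46° · sin 70° = 0.9731
apparent dip = arctan 0.9731 = 44.22°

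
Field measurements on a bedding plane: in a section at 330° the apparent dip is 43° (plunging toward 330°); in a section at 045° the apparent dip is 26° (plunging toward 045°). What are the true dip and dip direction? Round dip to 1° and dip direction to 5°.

Represent each trace as a vector plunging at its apparent dip toward its trend (east-north-up frame): v₁ = (-0.366, 0.633, -0.682), v₂ = (0.636, 0.636, -0.438).
n = v₁ × v₂ = (-0.156, 0.594, 0.635) (taken with n_z > 0).
tan δ = √(n_x²+n_y²)/n_z = 0.614/0.635, so δ = 44.0°.
The horizontal component of n points toward azimuth atan2(n_x, n_y) = 345°, the dip direction.

true dip 44°, dip direction 345°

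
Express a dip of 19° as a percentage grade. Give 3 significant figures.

grade % = 100 × tan 19° = 100 × 0.3443

34.4%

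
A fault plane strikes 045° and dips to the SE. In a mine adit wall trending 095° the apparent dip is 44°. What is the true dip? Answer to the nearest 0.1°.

The section is 50° from the strike.
tan(true dip) = tan 44° / sin 50° = 1.2606
true dip = arctan 1.2606 = 51.58°

51.6°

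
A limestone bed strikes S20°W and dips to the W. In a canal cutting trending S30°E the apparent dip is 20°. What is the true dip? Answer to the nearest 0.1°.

25.4°

The section is 50° from the strike.
tan(true dip) = tan 20° / sin 50° = 0.4751
δ = arctan(0.4751) = 25.41°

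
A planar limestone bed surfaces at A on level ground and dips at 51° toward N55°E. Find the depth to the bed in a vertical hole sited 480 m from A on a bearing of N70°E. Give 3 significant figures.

573 m

The hole lies 15° from the dip direction, so the down-dip offset is 480 × cos 15° = 463.64 m.
Depth = down-dip offset × tan(dip) = 463.64 × tan 51° = 463.64 × 1.2349
Depth = 572.55 m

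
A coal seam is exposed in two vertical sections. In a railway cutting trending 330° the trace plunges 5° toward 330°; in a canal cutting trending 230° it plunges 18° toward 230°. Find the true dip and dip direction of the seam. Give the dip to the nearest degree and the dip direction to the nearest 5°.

true dip 20°, dip direction 255°

Represent each trace as a vector plunging at its apparent dip toward its trend (east-north-up frame): v₁ = (-0.498, 0.863, -0.087), v₂ = (-0.729, -0.611, -0.309).
The plane normal is n = v₁ × v₂ ∝ (-0.320, -0.090, 0.933).
tan δ = √(n_x²+n_y²)/n_z = 0.332/0.933, so δ = 19.6°.
Dip direction = azimuth of (n_x, n_y) = atan2(-0.320, -0.090) = 254°.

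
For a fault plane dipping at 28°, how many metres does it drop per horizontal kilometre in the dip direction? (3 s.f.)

532 m

drop per km = 1000 × tan 28° = 1000 × 0.5317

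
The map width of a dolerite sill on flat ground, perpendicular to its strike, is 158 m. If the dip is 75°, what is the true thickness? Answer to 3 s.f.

153 m

True thickness t = w · sin(dip) = 158 × sin 75°
t = 158 × 0.9659 = 152.616 m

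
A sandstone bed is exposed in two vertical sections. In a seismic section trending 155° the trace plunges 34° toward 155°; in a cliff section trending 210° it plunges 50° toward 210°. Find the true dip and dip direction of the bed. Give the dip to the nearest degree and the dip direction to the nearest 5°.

Each apparent-dip line lies in the plane. As unit vectors (x east, y north, z up), v₁ plunges 34°→155° and v₂ plunges 50°→210°.
The plane normal is n = v₁ × v₂ ∝ (-0.264, -0.448, 0.437).
True dip = arccos(n_z / |n|) = arccos(0.6428) = 50.0°.
Dip direction = azimuth of (n_x, n_y) = atan2(-0.264, -0.448) = 211°.

true dip 50°, dip direction 210°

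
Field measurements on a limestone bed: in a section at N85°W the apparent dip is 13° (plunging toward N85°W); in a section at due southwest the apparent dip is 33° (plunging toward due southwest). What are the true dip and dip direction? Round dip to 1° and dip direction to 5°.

true dip 35°, dip direction 205°

Represent each trace as a vector plunging at its apparent dip toward its trend (east-north-up frame): v₁ = (-0.971, 0.085, -0.225), v₂ = (-0.593, -0.593, -0.545).
n = v₁ × v₂ = (-0.180, -0.395, 0.626) (taken with n_z > 0).
Dip δ = arctan(|n_h|/n_z) = arctan(0.434/0.626) = 34.7°.
Dip direction = atan2(-0.180, -0.395) = 204° (azimuth of n's horizontal projection).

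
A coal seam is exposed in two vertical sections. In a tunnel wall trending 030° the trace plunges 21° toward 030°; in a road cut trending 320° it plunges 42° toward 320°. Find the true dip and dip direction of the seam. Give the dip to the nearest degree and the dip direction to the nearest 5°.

true dip 42°, dip direction 325°

Each apparent-dip line lies in the plane. As unit vectors (x east, y north, z up), v₁ plunges 21°→030° and v₂ plunges 42°→320°.
Cross product v₁ × v₂ gives the pole to the plane: n ∝ (-0.337, 0.484, 0.652).
Dip δ = arctan(|n_h|/n_z) = arctan(0.589/0.652) = 42.1°.
The horizontal component of n points toward azimuth atan2(n_x, n_y) = 325°, the dip direction.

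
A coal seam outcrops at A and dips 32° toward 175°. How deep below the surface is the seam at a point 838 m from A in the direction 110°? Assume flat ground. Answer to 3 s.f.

221 m

The hole lies 65° from the dip direction, so the down-dip offset is 838 × cos 65° = 354.15 m.
Depth = down-dip offset × tan(dip) = 354.15 × tan 32° = 354.15 × 0.6249
Depth = 221.30 m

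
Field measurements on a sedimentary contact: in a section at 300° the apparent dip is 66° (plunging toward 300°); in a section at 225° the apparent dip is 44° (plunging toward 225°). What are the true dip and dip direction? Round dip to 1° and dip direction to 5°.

true dip 66°, dip direction 290°

Each apparent-dip line lies in the plane. As unit vectors (x east, y north, z up), v₁ plunges 66°→300° and v₂ plunges 44°→225°.
n = v₁ × v₂ = (-0.606, 0.220, 0.283) (taken with n_z > 0).
True dip = arccos(n_z / |n|) = arccos(0.4015) = 66.3°.
The horizontal component of n points toward azimuth atan2(n_x, n_y) = 290°, the dip direction.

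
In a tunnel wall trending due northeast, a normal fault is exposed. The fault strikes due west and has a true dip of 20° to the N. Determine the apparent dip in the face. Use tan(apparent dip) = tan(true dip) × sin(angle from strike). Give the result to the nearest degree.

Angle between strike (due west) and section (due northeast): β = 45°.
tan(apparent dip) = tan 20° · sin 45° = 0.2574
apparent dip = arctan 0.2574 = 14.43°

14°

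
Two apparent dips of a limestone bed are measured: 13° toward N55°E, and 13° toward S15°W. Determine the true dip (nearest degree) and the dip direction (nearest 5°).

true dip 34°, dip direction 125°

Each apparent-dip line lies in the plane. As unit vectors (x east, y north, z up), v₁ plunges 13°→N55°E and v₂ plunges 13°→S15°W.
n = v₁ × v₂ = (0.337, -0.236, 0.610) (taken with n_z > 0).
tan δ = √(n_x²+n_y²)/n_z = 0.412/0.610, so δ = 34.0°.
The horizontal component of n points toward azimuth atan2(n_x, n_y) = 125°, the dip direction.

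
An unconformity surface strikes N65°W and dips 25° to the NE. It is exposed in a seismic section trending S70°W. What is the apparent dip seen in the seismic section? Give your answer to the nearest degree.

The section lies 45° from the strike.
tan(apparent dip) = tan 25° · sin 45° = 0.3297
apparent dip = arctan 0.3297 = 18.25°

18°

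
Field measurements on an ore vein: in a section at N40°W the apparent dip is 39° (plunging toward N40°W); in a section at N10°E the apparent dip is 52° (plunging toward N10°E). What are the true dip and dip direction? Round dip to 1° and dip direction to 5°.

The two traces are lines in the plane: v₁ = (sin 320°·cos 39°, cos 320°·cos 39°, −sin 39°), v₂ = (sin 10°·cos 52°, cos 10°·cos 52°, −sin 52°).
n = v₁ × v₂ = (0.088, 0.461, 0.367) (taken with n_z > 0).
tan δ = √(n_x²+n_y²)/n_z = 0.469/0.367, so δ = 52.0°.
Dip direction = azimuth of (n_x, n_y) = atan2(0.088, 0.461) = 11°.

true dip 52°, dip direction 010°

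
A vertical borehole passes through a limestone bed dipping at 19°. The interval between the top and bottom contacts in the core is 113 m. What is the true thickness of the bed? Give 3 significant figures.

107 m

True thickness t = h · cos(dip) = 113 × cos 19°
t = 113 × 0.9455 = 106.844 m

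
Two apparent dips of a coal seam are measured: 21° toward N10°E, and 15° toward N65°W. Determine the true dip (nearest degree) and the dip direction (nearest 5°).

true dip 23°, dip direction 345°

Represent each trace as a vector plunging at its apparent dip toward its trend (east-north-up frame): v₁ = (0.162, 0.919, -0.358), v₂ = (-0.875, 0.408, -0.259).
n = v₁ × v₂ = (-0.092, 0.356, 0.871) (taken with n_z > 0).
tan δ = √(n_x²+n_y²)/n_z = 0.367/0.871, so δ = 22.9°.
Dip direction = atan2(-0.092, 0.356) = 346° (azimuth of n's horizontal projection).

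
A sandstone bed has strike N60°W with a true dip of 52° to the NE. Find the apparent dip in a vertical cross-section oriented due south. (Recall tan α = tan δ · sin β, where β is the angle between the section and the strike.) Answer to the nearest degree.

The strike is N60°W and the section trends due south; the acute angle between them is β = 60°.
tan α = tan 52° × sin 60° = 1.2799 × 0.8660 = 1.1085
apparent dip = arctan 1.1085 = 47.94°

48°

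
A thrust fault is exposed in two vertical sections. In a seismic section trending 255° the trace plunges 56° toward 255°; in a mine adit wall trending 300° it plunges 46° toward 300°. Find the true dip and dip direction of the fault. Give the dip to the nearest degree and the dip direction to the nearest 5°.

The two traces are lines in the plane: v₁ = (sin 255°·cos 56°, cos 255°·cos 56°, −sin 56°), v₂ = (sin 300°·cos 46°, cos 300°·cos 46°, −sin 46°).
The plane normal is n = v₁ × v₂ ∝ (-0.392, -0.110, 0.275).
Dip δ = arctan(|n_h|/n_z) = arctan(0.407/0.275) = 56.0°.
Dip direction = atan2(-0.392, -0.110) = 254° (azimuth of n's horizontal projection).

true dip 56°, dip direction 255°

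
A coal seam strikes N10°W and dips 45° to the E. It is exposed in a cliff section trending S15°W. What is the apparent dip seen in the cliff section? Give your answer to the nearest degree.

The section lies 25° from the strike.
tan α = tan 45° × sin 25° = 1.0000 × 0.4226 = 0.4226
apparent dip = arctan 0.4226 = 22.91°

23°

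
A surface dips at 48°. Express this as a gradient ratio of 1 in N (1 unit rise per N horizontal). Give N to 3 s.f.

1 : N means tan θ = 1/N, so N = 1/tan 48° = 1/1.1106

1 in 0.900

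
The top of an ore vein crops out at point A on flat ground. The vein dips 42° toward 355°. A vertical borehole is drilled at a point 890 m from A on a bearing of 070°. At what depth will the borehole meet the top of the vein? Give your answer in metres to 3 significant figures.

207 m

The hole lies 75° from the dip direction, so the down-dip offset is 890 × cos 75° = 230.35 m.
Depth = down-dip offset × tan(dip) = 230.35 × tan 42° = 230.35 × 0.9004
Depth = 207.41 m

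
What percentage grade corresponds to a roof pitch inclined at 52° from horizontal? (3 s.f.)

128%

grade % = 100 × tan 52° = 100 × 1.2799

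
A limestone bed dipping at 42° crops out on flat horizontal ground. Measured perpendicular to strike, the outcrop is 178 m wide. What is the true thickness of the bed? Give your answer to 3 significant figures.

True thickness t = w · sin(dip) = 178 × sin 42°
t = 178 × 0.6691 = 119.105 m

119 m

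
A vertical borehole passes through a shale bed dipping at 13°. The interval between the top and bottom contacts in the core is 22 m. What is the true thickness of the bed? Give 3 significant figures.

True thickness t = h · cos(dip) = 22 × cos 13°
t = 22 × 0.9744 = 21.436 m

21.4 m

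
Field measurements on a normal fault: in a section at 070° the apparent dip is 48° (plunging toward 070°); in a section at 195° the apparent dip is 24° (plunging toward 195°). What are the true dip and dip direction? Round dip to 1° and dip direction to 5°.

Represent each trace as a vector plunging at its apparent dip toward its trend (east-north-up frame): v₁ = (0.629, 0.229, -0.743), v₂ = (-0.236, -0.882, -0.407).
Cross product v₁ × v₂ gives the pole to the plane: n ∝ (0.749, -0.431, 0.501).
True dip = arccos(n_z / |n|) = arccos(0.5013) = 59.9°.
Dip direction = atan2(0.749, -0.431) = 120° (azimuth of n's horizontal projection).

true dip 60°, dip direction 120°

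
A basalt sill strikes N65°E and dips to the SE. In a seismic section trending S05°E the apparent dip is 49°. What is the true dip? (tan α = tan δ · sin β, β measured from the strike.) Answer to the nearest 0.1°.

β = acute angle between strike N65°E and section S05°E = 70°.
tan(true dip) = tan 49° / sin 70° = 1.2242
δ = arctan(1.2242) = 50.76°

50.8°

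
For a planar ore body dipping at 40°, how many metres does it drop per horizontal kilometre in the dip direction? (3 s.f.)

839 m

drop per km = 1000 × tan 40° = 1000 × 0.8391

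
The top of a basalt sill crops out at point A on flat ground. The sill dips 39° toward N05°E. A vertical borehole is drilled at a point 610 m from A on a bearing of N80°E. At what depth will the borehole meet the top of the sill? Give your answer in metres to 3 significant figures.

The hole lies 75° from the dip direction, so the down-dip offset is 610 × cos 75° = 157.88 m.
Depth = down-dip offset × tan(dip) = 157.88 × tan 39° = 157.88 × 0.8098
Depth = 127.85 m

128 m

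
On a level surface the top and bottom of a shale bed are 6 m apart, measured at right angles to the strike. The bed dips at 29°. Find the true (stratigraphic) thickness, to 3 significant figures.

2.91 m

True thickness t = w · sin(dip) = 6 × sin 29°
t = 6 × 0.4848 = 2.909 m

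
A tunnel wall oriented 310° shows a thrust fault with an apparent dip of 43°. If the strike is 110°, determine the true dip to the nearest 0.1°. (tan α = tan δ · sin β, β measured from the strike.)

The section is 20° from the strike.
tan δ = tan α / sin β = tan 43° / sin 20° = 0.9325 / 0.3420 = 2.7265
true dip = arctan 2.7265 = 69.86°

69.9°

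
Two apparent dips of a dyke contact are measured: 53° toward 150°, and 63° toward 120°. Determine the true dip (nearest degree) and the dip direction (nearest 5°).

The two traces are lines in the plane: v₁ = (sin 150°·cos 53°, cos 150°·cos 53°, −sin 53°), v₂ = (sin 120°·cos 63°, cos 120°·cos 63°, −sin 63°).
Cross product v₁ × v₂ gives the pole to the plane: n ∝ (0.283, -0.046, 0.137).
Dip δ = arctan(|n_h|/n_z) = arctan(0.287/0.137) = 64.5°.
Dip direction = azimuth of (n_x, n_y) = atan2(0.283, -0.046) = 99°.

true dip 65°, dip direction 100°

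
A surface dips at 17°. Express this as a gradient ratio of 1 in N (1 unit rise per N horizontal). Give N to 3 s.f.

1 : N means tan θ = 1/N, so N = 1/tan 17° = 1/0.3057

1 in 3.27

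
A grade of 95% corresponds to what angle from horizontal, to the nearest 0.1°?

tan θ = 95/100 = 0.9500
θ = arctan(0.9500) = 43.53°

43.5°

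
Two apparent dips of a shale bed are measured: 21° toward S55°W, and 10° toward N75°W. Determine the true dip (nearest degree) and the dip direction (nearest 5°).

Each apparent-dip line lies in the plane. As unit vectors (x east, y north, z up), v₁ plunges 21°→S55°W and v₂ plunges 10°→N75°W.
The plane normal is n = v₁ × v₂ ∝ (-0.184, -0.208, 0.704).
tan δ = √(n_x²+n_y²)/n_z = 0.278/0.704, so δ = 21.5°.
Dip direction = azimuth of (n_x, n_y) = atan2(-0.184, -0.208) = 222°.

true dip 22°, dip direction 220°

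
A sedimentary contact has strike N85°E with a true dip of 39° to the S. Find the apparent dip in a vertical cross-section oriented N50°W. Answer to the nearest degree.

30°

Angle between strike (N85°E) and section (N50°W): β = 45°.
tan(apparent dip) = tan 39° · sin 45° = 0.5726
α = arctan(0.5726) = 29.80°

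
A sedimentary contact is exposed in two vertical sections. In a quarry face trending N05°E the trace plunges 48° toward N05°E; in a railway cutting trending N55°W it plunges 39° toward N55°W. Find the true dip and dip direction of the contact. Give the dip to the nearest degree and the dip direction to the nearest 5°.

true dip 49°, dip direction 350°

Each apparent-dip line lies in the plane. As unit vectors (x east, y north, z up), v₁ plunges 48°→N05°E and v₂ plunges 39°→N55°W.
Cross product v₁ × v₂ gives the pole to the plane: n ∝ (-0.088, 0.510, 0.450).
tan δ = √(n_x²+n_y²)/n_z = 0.517/0.450, so δ = 49.0°.
Dip direction = azimuth of (n_x, n_y) = atan2(-0.088, 0.510) = 350°.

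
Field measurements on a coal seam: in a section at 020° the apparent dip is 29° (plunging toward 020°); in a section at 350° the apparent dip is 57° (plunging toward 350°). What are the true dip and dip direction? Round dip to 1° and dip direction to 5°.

The two traces are lines in the plane: v₁ = (sin 20°·cos 29°, cos 20°·cos 29°, −sin 29°), v₂ = (sin 350°·cos 57°, cos 350°·cos 57°, −sin 57°).
n = v₁ × v₂ = (-0.429, 0.297, 0.238) (taken with n_z > 0).
True dip = arccos(n_z / |n|) = arccos(0.4152) = 65.5°.
Dip direction = atan2(-0.429, 0.297) = 305° (azimuth of n's horizontal projection).

true dip 65°, dip direction 305°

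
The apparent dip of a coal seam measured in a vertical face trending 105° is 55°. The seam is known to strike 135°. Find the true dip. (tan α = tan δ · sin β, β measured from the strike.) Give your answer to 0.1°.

70.7°

The section is 30° from the strike.
tan(true dip) = tan 55° / sin 30° = 2.8563
δ = arctan(2.8563) = 70.70°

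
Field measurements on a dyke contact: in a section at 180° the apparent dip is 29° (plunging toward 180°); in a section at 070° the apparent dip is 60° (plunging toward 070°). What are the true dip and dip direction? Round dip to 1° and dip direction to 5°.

true dip 65°, dip direction 105°

Represent each trace as a vector plunging at its apparent dip toward its trend (east-north-up frame): v₁ = (0.000, -0.875, -0.485), v₂ = (0.470, 0.171, -0.866).
The plane normal is n = v₁ × v₂ ∝ (0.840, -0.228, 0.411).
Dip δ = arctan(|n_h|/n_z) = arctan(0.871/0.411) = 64.7°.
Dip direction = atan2(0.840, -0.228) = 105° (azimuth of n's horizontal projection).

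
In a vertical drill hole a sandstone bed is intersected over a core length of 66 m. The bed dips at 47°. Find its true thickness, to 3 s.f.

45.0 m

True thickness t = h · cos(dip) = 66 × cos 47°
t = 66 × 0.6820 = 45.012 m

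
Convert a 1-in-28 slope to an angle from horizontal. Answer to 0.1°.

2.0°

tan θ = 1/28 = 0.0357
θ = arctan(0.0357) = 2.05°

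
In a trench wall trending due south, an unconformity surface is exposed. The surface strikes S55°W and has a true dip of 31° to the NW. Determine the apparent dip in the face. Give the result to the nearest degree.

Angle between strike (S55°W) and section (due south): β = 55°.
tan α = tan 31° × sin 55° = 0.6009 × 0.8192 = 0.4922
apparent dip = arctan 0.4922 = 26.21°

26°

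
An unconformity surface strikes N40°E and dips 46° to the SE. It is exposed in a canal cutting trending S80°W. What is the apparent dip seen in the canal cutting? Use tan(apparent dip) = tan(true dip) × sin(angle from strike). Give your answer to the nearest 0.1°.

The section lies 40° from the strike.
tan α = tan 46° × sin 40° = 1.0355 × 0.6428 = 0.6656
apparent dip = arctan 0.6656 = 33.65°

33.6°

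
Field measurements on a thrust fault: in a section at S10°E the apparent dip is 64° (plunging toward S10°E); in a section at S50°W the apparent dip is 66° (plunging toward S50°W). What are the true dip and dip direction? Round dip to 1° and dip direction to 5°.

Represent each trace as a vector plunging at its apparent dip toward its trend (east-north-up frame): v₁ = (0.076, -0.432, -0.899), v₂ = (-0.312, -0.261, -0.914).
n = v₁ × v₂ = (-0.159, -0.350, 0.154) (taken with n_z > 0).
True dip = arccos(n_z / |n|) = arccos(0.3729) = 68.1°.
Dip direction = atan2(-0.159, -0.350) = 205° (azimuth of n's horizontal projection).

true dip 68°, dip direction 205°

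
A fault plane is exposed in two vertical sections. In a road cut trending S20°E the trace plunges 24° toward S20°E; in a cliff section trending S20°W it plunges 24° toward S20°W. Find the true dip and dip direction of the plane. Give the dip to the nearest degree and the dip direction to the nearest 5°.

true dip 25°, dip direction 180°

Represent each trace as a vector plunging at its apparent dip toward its trend (east-north-up frame): v₁ = (0.312, -0.858, -0.407), v₂ = (-0.312, -0.858, -0.407).
n = v₁ × v₂ = (-0.000, -0.254, 0.536) (taken with n_z > 0).
True dip = arccos(n_z / |n|) = arccos(0.9037) = 25.4°.
Dip direction = atan2(-0.000, -0.254) = 180° (azimuth of n's horizontal projection).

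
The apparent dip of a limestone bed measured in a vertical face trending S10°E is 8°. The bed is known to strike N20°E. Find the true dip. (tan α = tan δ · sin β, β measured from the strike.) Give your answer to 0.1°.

β = acute angle between strike N20°E and section S10°E = 30°.
tan(true dip) = tan 8° / sin 30° = 0.2811
δ = arctan(0.2811) = 15.70°

15.7°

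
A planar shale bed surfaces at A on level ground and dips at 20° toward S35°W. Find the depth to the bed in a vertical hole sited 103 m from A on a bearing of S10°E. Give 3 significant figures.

26.5 m

The hole lies 45° from the dip direction, so the down-dip offset is 103 × cos 45° = 72.83 m.
Depth = down-dip offset × tan(dip) = 72.83 × tan 20° = 72.83 × 0.3640
Depth = 26.51 m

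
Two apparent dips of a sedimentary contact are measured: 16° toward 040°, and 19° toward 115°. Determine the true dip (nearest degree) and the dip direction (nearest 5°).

true dip 22°, dip direction 085°

Each apparent-dip line lies in the plane. As unit vectors (x east, y north, z up), v₁ plunges 16°→040° and v₂ plunges 19°→115°.
The plane normal is n = v₁ × v₂ ∝ (0.350, 0.035, 0.878).
True dip = arccos(n_z / |n|) = arccos(0.9283) = 21.8°.
Dip direction = azimuth of (n_x, n_y) = atan2(0.350, 0.035) = 84°.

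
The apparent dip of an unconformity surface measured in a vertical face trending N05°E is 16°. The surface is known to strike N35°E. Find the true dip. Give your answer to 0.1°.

29.8°

The section is 30° from the strike.
tan(true dip) = tan 16° / sin 30° = 0.5735
true dip = arctan 0.5735 = 29.83°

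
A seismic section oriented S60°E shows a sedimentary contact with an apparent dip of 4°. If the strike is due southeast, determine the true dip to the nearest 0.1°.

The section is 15° from the strike.
tan δ = tan α / sin β = tan 4° / sin 15° = 0.0699 / 0.2588 = 0.2702
true dip = arctan 0.2702 = 15.12°

15.1°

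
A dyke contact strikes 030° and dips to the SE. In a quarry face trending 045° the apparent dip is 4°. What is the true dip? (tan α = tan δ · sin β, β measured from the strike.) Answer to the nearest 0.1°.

15.1°

The section is 15° from the strike.
tan(true dip) = tan 4° / sin 15° = 0.2702
true dip = arctan 0.2702 = 15.12°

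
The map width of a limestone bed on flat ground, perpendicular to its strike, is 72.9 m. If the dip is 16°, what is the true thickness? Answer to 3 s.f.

True thickness t = w · sin(dip) = 72.9 × sin 16°
t = 72.9 × 0.2756 = 20.094 m

20.1 m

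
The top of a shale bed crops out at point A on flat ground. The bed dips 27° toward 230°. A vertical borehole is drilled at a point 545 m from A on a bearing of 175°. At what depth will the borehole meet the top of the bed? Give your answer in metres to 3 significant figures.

159 m

The hole lies 55° from the dip direction, so the down-dip offset is 545 × cos 55° = 312.60 m.
Depth = down-dip offset × tan(dip) = 312.60 × tan 27° = 312.60 × 0.5095
Depth = 159.28 m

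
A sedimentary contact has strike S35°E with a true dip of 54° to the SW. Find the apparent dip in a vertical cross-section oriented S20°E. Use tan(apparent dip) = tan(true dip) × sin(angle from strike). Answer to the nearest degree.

Angle between strike (S35°E) and section (S20°E): β = 15°.
tan α = tan 54° × sin 15° = 1.3764 × 0.2588 = 0.3562
α = arctan(0.3562) = 19.61°

20°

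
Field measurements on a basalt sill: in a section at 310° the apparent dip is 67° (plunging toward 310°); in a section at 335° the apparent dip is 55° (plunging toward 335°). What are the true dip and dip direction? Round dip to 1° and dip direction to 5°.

true dip 71°, dip direction 275°

Represent each trace as a vector plunging at its apparent dip toward its trend (east-north-up frame): v₁ = (-0.299, 0.251, -0.921), v₂ = (-0.242, 0.520, -0.819).
n = v₁ × v₂ = (-0.273, 0.022, 0.095) (taken with n_z > 0).
True dip = arccos(n_z / |n|) = arccos(0.3271) = 70.9°.
Dip direction = atan2(-0.273, 0.022) = 275° (azimuth of n's horizontal projection).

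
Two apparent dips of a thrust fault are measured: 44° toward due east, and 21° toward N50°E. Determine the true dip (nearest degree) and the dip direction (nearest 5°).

The two traces are lines in the plane: v₁ = (sin 90°·cos 44°, cos 90°·cos 44°, −sin 44°), v₂ = (sin 50°·cos 21°, cos 50°·cos 21°, −sin 21°).
n = v₁ × v₂ = (0.417, -0.239, 0.432) (taken with n_z > 0).
Dip δ = arctan(|n_h|/n_z) = arctan(0.481/0.432) = 48.1°.
Dip direction = azimuth of (n_x, n_y) = atan2(0.417, -0.239) = 120°.

true dip 48°, dip direction 120°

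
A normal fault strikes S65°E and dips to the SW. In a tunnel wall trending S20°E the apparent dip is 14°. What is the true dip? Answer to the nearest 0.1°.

β = acute angle between strike S65°E and section S20°E = 45°.
tan(true dip) = tan 14° / sin 45° = 0.3526
true dip = arctan 0.3526 = 19.42°

19.4°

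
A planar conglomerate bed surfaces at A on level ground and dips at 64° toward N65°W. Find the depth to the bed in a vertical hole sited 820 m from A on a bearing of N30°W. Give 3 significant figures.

The hole lies 35° from the dip direction, so the down-dip offset is 820 × cos 35° = 671.70 m.
Depth = down-dip offset × tan(dip) = 671.70 × tan 64° = 671.70 × 2.0503
Depth = 1377.20 m

1380 m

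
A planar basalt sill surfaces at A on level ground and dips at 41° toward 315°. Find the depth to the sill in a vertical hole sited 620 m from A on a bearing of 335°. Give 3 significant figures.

The hole lies 20° from the dip direction, so the down-dip offset is 620 × cos 20° = 582.61 m.
Depth = down-dip offset × tan(dip) = 582.61 × tan 41° = 582.61 × 0.8693
Depth = 506.45 m

506 m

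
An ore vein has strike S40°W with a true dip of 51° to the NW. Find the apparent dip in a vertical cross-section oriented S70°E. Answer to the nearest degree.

49°

Angle between strike (S40°W) and section (S70°E): β = 70°.
tan α = tan 51° × sin 70° = 1.2349 × 0.9397 = 1.1604
apparent dip = arctan 1.1604 = 49.25°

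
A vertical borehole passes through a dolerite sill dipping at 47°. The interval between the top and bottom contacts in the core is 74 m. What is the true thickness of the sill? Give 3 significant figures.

True thickness t = h · cos(dip) = 74 × cos 47°
t = 74 × 0.6820 = 50.468 m

50.5 m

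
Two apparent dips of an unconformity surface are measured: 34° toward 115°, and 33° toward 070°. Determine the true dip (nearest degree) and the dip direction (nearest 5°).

Represent each trace as a vector plunging at its apparent dip toward its trend (east-north-up frame): v₁ = (0.751, -0.350, -0.559), v₂ = (0.788, 0.287, -0.545).
n = v₁ × v₂ = (0.351, -0.031, 0.492) (taken with n_z > 0).
Dip δ = arctan(|n_h|/n_z) = arctan(0.353/0.492) = 35.6°.
The horizontal component of n points toward azimuth atan2(n_x, n_y) = 95°, the dip direction.

true dip 36°, dip direction 095°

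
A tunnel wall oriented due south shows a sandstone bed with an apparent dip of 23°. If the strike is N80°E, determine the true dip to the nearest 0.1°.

The section is 80° from the strike.
tan(true dip) = tan 23° / sin 80° = 0.4310
δ = arctan(0.4310) = 23.32°

23.3°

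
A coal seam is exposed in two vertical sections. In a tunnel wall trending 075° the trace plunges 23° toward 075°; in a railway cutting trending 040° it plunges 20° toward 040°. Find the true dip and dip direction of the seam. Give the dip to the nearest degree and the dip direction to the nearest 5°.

Each apparent-dip line lies in the plane. As unit vectors (x east, y north, z up), v₁ plunges 23°→075° and v₂ plunges 20°→040°.
The plane normal is n = v₁ × v₂ ∝ (0.200, 0.068, 0.496).
True dip = arccos(n_z / |n|) = arccos(0.9202) = 23.0°.
The horizontal component of n points toward azimuth atan2(n_x, n_y) = 71°, the dip direction.

true dip 23°, dip direction 070°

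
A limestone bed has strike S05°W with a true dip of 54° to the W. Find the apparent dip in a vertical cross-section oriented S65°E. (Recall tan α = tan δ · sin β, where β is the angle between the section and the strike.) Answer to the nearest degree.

The section lies 70° from the strike.
tan(apparent dip) = tan 54° · sin 70° = 1.2934
α = arctan(1.2934) = 52.29°

52°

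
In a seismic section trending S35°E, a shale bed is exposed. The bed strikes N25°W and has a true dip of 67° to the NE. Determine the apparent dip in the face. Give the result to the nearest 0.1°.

22.2°

Angle between strike (N25°W) and section (S35°E): β = 10°.
tan α = tan 67° × sin 10° = 2.3559 × 0.1736 = 0.4091
α = arctan(0.4091) = 22.25°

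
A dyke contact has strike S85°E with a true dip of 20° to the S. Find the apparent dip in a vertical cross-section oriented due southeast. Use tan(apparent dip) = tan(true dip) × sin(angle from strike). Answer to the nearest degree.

The strike is S85°E and the section trends due southeast; the acute angle between them is β = 40°.
tan(apparent dip) = tan 20° · sin 40° = 0.2340
α = arctan(0.2340) = 13.17°

13°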